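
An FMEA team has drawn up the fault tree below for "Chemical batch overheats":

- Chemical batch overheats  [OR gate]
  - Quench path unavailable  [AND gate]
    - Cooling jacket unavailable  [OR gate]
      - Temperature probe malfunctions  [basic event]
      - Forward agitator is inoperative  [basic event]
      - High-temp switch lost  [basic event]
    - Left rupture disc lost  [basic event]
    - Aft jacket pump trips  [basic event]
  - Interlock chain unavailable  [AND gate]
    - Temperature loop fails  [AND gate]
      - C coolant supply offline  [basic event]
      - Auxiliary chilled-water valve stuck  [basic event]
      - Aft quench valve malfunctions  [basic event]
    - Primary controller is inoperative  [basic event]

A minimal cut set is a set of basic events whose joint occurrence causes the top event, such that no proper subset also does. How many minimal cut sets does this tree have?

4

Cooling jacket unavailable [OR]: union of children's cut sets → 3 cut set(s).
Quench path unavailable [AND]: one cut set from each child combined → 3 × 1 × 1 = 3 cut set(s).
Temperature loop fails [AND]: one cut set from each child combined → 1 × 1 × 1 = 1 cut set(s).
Interlock chain unavailable [AND]: one cut set from each child combined → 1 × 1 = 1 cut set(s).
Chemical batch overheats [OR]: union of children's cut sets → 4 cut set(s).
Minimal cut sets: {Aft jacket pump trips, Left rupture disc lost, Temperature probe malfunctions}; {Aft jacket pump trips, Forward agitator is inoperative, Left rupture disc lost}; {Aft jacket pump trips, High-temp switch lost, Left rupture disc lost}; {Aft quench valve malfunctions, Auxiliary chilled-water valve stuck, C coolant supply offline, Primary controller is inoperative}.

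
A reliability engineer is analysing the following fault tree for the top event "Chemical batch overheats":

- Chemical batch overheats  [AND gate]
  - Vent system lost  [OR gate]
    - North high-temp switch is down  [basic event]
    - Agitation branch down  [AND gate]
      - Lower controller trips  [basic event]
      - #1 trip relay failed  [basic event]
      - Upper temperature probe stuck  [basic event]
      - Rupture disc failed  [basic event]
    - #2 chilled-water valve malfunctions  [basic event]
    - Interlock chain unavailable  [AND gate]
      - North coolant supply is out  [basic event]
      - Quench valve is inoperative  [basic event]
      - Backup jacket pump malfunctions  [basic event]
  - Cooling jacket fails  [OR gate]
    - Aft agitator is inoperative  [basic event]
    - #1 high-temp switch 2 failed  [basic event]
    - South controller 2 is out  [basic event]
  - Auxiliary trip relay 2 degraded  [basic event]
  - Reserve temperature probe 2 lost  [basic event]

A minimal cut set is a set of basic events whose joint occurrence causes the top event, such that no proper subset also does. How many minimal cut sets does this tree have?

12

Agitation branch down [AND]: one cut set from each child combined → 1 × 1 × 1 × 1 = 1 cut set(s).
Interlock chain unavailable [AND]: one cut set from each child combined → 1 × 1 × 1 = 1 cut set(s).
Vent system lost [OR]: union of children's cut sets → 4 cut set(s).
Cooling jacket fails [OR]: union of children's cut sets → 3 cut set(s).
Chemical batch overheats [AND]: one cut set from each child combined → 4 × 3 × 1 × 1 = 12 cut set(s).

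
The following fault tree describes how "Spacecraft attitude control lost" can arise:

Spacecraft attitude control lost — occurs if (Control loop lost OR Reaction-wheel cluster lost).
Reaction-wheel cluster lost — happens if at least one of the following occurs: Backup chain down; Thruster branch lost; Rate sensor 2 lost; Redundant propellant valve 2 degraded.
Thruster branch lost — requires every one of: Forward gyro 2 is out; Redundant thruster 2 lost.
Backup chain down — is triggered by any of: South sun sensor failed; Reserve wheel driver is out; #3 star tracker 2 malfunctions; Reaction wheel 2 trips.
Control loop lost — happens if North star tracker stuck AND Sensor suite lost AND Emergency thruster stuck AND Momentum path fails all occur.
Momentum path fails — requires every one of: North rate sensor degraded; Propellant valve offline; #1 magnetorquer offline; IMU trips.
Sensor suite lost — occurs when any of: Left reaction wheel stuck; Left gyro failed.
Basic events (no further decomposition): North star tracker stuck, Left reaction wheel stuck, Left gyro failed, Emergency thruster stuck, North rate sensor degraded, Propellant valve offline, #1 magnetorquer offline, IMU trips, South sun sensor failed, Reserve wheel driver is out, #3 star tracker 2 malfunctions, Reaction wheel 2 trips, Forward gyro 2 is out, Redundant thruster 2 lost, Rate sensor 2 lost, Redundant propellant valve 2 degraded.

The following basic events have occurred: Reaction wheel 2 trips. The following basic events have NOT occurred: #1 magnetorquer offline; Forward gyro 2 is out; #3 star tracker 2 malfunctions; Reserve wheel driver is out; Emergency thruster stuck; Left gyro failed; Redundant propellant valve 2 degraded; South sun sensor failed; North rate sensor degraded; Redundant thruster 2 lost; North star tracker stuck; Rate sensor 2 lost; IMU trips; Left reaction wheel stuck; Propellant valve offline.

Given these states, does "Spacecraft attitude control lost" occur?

Sensor suite lost [OR]: Left reaction wheel stuck=not, Left gyro failed=not → no input occurs → does not occur.
Momentum path fails [AND]: North rate sensor degraded=not, Propellant valve offline=not, #1 magnetorquer offline=not, IMU trips=not → not all inputs occur → does not occur.
Control loop lost [AND]: North star tracker stuck=not, Sensor suite lost=not, Emergency thruster stuck=not, Momentum path fails=not → not all inputs occur → does not occur.
Backup chain down [OR]: South sun sensor failed=not, Reserve wheel driver is out=not, #3 star tracker 2 malfunctions=not, Reaction wheel 2 trips=occurs → at least one input occurs → occurs.
Thruster branch lost [AND]: Forward gyro 2 is out=not, Redundant thruster 2 lost=not → not all inputs occur → does not occur.
Reaction-wheel cluster lost [OR]: Backup chain down=occurs, Thruster branch lost=not, Rate sensor 2 lost=not, Redundant propellant valve 2 degraded=not → at least one input occurs → occurs.
Spacecraft attitude control lost [OR]: Control loop lost=not, Reaction-wheel cluster lost=occurs → at least one input occurs → occurs.

Yes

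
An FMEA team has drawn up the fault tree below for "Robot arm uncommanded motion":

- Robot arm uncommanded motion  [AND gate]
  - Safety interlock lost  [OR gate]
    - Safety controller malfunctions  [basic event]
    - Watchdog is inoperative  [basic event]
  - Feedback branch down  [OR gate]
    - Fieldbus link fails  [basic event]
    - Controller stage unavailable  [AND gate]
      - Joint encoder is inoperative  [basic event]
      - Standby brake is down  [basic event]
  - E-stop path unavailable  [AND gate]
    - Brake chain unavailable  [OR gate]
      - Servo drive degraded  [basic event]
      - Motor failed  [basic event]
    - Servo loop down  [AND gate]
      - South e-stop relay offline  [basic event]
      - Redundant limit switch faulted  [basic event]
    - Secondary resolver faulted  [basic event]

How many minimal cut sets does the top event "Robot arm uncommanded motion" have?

Safety interlock lost [OR]: union of children's cut sets → 2 cut set(s).
Controller stage unavailable [AND]: one cut set from each child combined → 1 × 1 = 1 cut set(s).
Feedback branch down [OR]: union of children's cut sets → 2 cut set(s).
Brake chain unavailable [OR]: union of children's cut sets → 2 cut set(s).
Servo loop down [AND]: one cut set from each child combined → 1 × 1 = 1 cut set(s).
E-stop path unavailable [AND]: one cut set from each child combined → 2 × 1 × 1 = 2 cut set(s).
Robot arm uncommanded motion [AND]: one cut set from each child combined → 2 × 2 × 2 = 8 cut set(s).
Minimal cut sets: {Fieldbus link fails, Redundant limit switch faulted, Safety controller malfunctions, Secondary resolver faulted, Servo drive degraded, South e-stop relay offline}; {Fieldbus link fails, Motor failed, Redundant limit switch faulted, Safety controller malfunctions, Secondary resolver faulted, South e-stop relay offline}; {Joint encoder is inoperative, Redundant limit switch faulted, Safety controller malfunctions, Secondary resolver faulted, Servo drive degraded, South e-stop relay offline, Standby brake is down}; {Joint encoder is inoperative, Motor failed, Redundant limit switch faulted, Safety controller malfunctions, Secondary resolver faulted, South e-stop relay offline, Standby brake is down}; {Fieldbus link fails, Redundant limit switch faulted, Secondary resolver faulted, Servo drive degraded, South e-stop relay offline, Watchdog is inoperative}; {Fieldbus link fails, Motor failed, Redundant limit switch faulted, Secondary resolver faulted, South e-stop relay offline, Watchdog is inoperative}; {Joint encoder is inoperative, Redundant limit switch faulted, Secondary resolver faulted, Servo drive degraded, South e-stop relay offline, Standby brake is down, Watchdog is inoperative}; {Joint encoder is inoperative, Motor failed, Redundant limit switch faulted, Secondary resolver faulted, South e-stop relay offline, Standby brake is down, Watchdog is inoperative}.

8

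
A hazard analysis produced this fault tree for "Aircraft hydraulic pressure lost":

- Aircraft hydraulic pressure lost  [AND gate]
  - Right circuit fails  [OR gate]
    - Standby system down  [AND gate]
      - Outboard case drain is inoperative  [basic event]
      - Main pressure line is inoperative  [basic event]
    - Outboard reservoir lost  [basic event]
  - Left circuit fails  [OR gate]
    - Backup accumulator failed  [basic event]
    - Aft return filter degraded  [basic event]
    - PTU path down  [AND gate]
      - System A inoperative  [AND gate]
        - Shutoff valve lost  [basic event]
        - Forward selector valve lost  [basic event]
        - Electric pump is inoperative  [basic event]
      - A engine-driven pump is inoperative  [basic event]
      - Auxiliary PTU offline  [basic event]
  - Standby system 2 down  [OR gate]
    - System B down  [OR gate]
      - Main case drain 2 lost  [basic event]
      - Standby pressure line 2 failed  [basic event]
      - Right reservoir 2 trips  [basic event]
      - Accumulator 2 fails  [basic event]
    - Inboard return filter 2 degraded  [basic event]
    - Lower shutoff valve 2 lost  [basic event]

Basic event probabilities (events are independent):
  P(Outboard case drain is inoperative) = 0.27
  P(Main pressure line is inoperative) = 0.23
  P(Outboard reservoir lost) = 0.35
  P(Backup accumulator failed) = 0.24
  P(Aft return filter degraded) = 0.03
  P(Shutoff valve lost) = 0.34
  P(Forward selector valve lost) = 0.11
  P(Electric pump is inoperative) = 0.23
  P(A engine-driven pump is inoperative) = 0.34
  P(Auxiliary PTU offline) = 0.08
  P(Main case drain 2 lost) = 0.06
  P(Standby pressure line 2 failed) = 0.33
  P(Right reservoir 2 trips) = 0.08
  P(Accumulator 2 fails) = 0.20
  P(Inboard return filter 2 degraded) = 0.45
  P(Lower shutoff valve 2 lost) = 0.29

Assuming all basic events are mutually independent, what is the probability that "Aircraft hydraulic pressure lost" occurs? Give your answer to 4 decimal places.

P(Standby system down) [AND] = 0.27 × 0.23 = 0.062100
P(Right circuit fails) [OR] = 1 − (1−0.062100) × (1−0.35) = 0.390365
P(System A inoperative) [AND] = 0.34 × 0.11 × 0.23 = 0.008602
P(PTU path down) [AND] = 0.008602 × 0.34 × 0.08 = 0.000234
P(Left circuit fails) [OR] = 1 − (1−0.24) × (1−0.03) × (1−0.000234) = 0.262973
P(System B down) [OR] = 1 − (1−0.06) × (1−0.33) × (1−0.08) × (1−0.20) = 0.536467
P(Standby system 2 down) [OR] = 1 − (1−0.536467) × (1−0.45) × (1−0.29) = 0.818990
P(Aircraft hydraulic pressure lost) [AND] = 0.390365 × 0.262973 × 0.818990 = 0.084074
Rounded to 4 decimal places: P(Aircraft hydraulic pressure lost) ≈ 0.0841.

0.0841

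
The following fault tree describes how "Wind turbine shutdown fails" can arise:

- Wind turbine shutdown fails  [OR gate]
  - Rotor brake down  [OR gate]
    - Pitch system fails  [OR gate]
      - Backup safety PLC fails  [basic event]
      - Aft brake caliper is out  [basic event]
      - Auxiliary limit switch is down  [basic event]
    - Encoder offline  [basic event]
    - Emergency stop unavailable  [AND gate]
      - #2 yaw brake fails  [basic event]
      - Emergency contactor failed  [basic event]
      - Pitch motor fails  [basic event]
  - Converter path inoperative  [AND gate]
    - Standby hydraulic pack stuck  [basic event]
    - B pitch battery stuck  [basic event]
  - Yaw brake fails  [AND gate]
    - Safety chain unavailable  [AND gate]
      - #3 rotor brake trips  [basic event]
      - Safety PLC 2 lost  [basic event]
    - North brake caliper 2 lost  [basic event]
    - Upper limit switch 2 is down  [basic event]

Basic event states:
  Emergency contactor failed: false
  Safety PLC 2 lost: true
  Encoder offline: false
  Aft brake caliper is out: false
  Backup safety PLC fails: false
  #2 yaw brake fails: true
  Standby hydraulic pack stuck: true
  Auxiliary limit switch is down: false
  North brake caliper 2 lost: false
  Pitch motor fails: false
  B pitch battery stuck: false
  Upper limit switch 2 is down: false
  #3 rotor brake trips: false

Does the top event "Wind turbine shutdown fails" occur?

No

Pitch system fails [OR]: Backup safety PLC fails=not, Aft brake caliper is out=not, Auxiliary limit switch is down=not → no input occurs → does not occur.
Emergency stop unavailable [AND]: #2 yaw brake fails=occurs, Emergency contactor failed=not, Pitch motor fails=not → not all inputs occur → does not occur.
Rotor brake down [OR]: Pitch system fails=not, Encoder offline=not, Emergency stop unavailable=not → no input occurs → does not occur.
Converter path inoperative [AND]: Standby hydraulic pack stuck=occurs, B pitch battery stuck=not → not all inputs occur → does not occur.
Safety chain unavailable [AND]: #3 rotor brake trips=not, Safety PLC 2 lost=occurs → not all inputs occur → does not occur.
Yaw brake fails [AND]: Safety chain unavailable=not, North brake caliper 2 lost=not, Upper limit switch 2 is down=not → not all inputs occur → does not occur.
Wind turbine shutdown fails [OR]: Rotor brake down=not, Converter path inoperative=not, Yaw brake fails=not → no input occurs → does not occur.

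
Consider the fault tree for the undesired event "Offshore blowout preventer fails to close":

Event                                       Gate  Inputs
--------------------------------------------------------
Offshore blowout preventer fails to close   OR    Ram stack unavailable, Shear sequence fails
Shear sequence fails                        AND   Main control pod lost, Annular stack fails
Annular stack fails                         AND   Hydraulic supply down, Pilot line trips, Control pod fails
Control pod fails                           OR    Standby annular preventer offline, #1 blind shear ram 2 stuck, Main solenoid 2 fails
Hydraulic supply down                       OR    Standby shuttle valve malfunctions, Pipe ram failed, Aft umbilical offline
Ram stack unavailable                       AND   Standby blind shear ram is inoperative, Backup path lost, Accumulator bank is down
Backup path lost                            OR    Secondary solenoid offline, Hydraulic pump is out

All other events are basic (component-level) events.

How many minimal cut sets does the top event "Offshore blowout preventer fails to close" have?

11

Backup path lost [OR]: union of children's cut sets → 2 cut set(s).
Ram stack unavailable [AND]: one cut set from each child combined → 1 × 2 × 1 = 2 cut set(s).
Hydraulic supply down [OR]: union of children's cut sets → 3 cut set(s).
Control pod fails [OR]: union of children's cut sets → 3 cut set(s).
Annular stack fails [AND]: one cut set from each child combined → 3 × 1 × 3 = 9 cut set(s).
Shear sequence fails [AND]: one cut set from each child combined → 1 × 9 = 9 cut set(s).
Offshore blowout preventer fails to close [OR]: union of children's cut sets → 11 cut set(s).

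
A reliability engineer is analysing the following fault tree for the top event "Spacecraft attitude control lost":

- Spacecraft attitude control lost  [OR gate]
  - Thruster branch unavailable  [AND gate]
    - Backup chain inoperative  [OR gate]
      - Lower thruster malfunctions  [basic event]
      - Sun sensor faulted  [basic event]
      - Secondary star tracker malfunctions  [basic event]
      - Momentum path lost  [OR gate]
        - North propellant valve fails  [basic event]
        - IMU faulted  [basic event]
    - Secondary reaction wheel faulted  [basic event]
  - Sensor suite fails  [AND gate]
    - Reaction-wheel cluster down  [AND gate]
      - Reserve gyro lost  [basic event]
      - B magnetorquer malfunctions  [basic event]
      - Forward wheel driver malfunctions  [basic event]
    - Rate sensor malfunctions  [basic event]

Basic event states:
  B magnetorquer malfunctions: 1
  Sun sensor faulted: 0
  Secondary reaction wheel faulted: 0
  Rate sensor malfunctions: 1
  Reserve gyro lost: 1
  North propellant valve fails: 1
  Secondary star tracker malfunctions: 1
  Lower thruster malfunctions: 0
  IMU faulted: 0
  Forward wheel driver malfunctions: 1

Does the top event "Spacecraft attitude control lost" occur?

Momentum path lost [OR]: North propellant valve fails=occurs, IMU faulted=not → at least one input occurs → occurs.
Backup chain inoperative [OR]: Lower thruster malfunctions=not, Sun sensor faulted=not, Secondary star tracker malfunctions=occurs, Momentum path lost=occurs → at least one input occurs → occurs.
Thruster branch unavailable [AND]: Backup chain inoperative=occurs, Secondary reaction wheel faulted=not → not all inputs occur → does not occur.
Reaction-wheel cluster down [AND]: Reserve gyro lost=occurs, B magnetorquer malfunctions=occurs, Forward wheel driver malfunctions=occurs → all inputs occur → occurs.
Sensor suite fails [AND]: Reaction-wheel cluster down=occurs, Rate sensor malfunctions=occurs → all inputs occur → occurs.
Spacecraft attitude control lost [OR]: Thruster branch unavailable=not, Sensor suite fails=occurs → at least one input occurs → occurs.

Yes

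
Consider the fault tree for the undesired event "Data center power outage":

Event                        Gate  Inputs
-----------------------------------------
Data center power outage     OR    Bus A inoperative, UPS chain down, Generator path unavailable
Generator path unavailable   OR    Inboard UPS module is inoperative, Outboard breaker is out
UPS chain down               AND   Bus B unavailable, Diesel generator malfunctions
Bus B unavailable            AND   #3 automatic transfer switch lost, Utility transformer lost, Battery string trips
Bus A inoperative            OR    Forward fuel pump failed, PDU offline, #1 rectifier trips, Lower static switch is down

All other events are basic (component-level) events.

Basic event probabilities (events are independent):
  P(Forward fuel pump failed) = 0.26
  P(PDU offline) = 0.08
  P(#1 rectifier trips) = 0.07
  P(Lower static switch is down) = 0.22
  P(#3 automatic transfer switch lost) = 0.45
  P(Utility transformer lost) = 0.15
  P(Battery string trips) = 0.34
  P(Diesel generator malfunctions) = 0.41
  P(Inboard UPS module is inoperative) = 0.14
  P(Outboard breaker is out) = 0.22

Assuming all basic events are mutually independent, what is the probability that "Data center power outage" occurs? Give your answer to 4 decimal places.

P(Bus A inoperative) [OR] = 1 − (1−0.26) × (1−0.08) × (1−0.07) × (1−0.22) = 0.506148
P(Bus B unavailable) [AND] = 0.45 × 0.15 × 0.34 = 0.022950
P(UPS chain down) [AND] = 0.022950 × 0.41 = 0.009410
P(Generator path unavailable) [OR] = 1 − (1−0.14) × (1−0.22) = 0.329200
P(Data center power outage) [OR] = 1 − (1−0.506148) × (1−0.009410) × (1−0.329200) = 0.671841
Rounded to 4 decimal places: P(Data center power outage) ≈ 0.6718.

0.6718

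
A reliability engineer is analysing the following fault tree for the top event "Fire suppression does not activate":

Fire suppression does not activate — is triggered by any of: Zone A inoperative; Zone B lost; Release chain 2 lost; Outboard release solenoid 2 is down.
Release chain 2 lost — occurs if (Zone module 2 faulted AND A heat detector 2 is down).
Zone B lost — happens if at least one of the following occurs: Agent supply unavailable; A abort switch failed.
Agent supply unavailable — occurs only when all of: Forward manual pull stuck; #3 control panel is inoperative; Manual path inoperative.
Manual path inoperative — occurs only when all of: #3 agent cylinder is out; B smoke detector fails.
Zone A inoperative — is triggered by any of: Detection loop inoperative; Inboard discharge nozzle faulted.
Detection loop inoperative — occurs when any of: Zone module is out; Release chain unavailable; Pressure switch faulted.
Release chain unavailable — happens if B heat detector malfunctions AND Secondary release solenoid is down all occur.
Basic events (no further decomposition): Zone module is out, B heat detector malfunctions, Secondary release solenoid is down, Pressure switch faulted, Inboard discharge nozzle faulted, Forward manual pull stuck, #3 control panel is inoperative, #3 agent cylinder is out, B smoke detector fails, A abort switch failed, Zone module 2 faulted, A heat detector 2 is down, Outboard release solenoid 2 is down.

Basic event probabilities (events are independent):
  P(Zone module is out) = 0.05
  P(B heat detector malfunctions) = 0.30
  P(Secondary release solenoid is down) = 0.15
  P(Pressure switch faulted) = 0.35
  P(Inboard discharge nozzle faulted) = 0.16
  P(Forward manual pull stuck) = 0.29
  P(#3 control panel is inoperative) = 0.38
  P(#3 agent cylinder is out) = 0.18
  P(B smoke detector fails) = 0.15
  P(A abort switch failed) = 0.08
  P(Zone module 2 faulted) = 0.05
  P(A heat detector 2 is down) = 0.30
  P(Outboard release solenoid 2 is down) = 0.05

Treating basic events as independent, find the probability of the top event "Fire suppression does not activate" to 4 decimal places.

0.5748

P(Release chain unavailable) [AND] = 0.30 × 0.15 = 0.045000
P(Detection loop inoperative) [OR] = 1 − (1−0.05) × (1−0.045000) × (1−0.35) = 0.410288
P(Zone A inoperative) [OR] = 1 − (1−0.410288) × (1−0.16) = 0.504642
P(Manual path inoperative) [AND] = 0.18 × 0.15 = 0.027000
P(Agent supply unavailable) [AND] = 0.29 × 0.38 × 0.027000 = 0.002975
P(Zone B lost) [OR] = 1 − (1−0.002975) × (1−0.08) = 0.082737
P(Release chain 2 lost) [AND] = 0.05 × 0.30 = 0.015000
P(Fire suppression does not activate) [OR] = 1 − (1−0.504642) × (1−0.082737) × (1−0.015000) × (1−0.05) = 0.574820
Rounded to 4 decimal places: P(Fire suppression does not activate) ≈ 0.5748.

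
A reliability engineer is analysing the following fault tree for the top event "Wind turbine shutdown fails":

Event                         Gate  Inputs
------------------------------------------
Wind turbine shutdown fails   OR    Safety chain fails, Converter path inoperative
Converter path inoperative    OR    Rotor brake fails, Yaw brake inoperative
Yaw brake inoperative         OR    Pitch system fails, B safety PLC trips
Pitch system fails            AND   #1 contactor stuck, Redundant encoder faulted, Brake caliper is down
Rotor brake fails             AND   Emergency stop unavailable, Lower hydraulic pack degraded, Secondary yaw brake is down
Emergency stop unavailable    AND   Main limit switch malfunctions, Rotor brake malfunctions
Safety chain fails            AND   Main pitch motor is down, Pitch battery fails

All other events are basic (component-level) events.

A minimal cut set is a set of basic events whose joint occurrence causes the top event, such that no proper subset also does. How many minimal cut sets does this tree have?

4

Safety chain fails [AND]: one cut set from each child combined → 1 × 1 = 1 cut set(s).
Emergency stop unavailable [AND]: one cut set from each child combined → 1 × 1 = 1 cut set(s).
Rotor brake fails [AND]: one cut set from each child combined → 1 × 1 × 1 = 1 cut set(s).
Pitch system fails [AND]: one cut set from each child combined → 1 × 1 × 1 = 1 cut set(s).
Yaw brake inoperative [OR]: union of children's cut sets → 2 cut set(s).
Converter path inoperative [OR]: union of children's cut sets → 3 cut set(s).
Wind turbine shutdown fails [OR]: union of children's cut sets → 4 cut set(s).
Minimal cut sets: {Main pitch motor is down, Pitch battery fails}; {Lower hydraulic pack degraded, Main limit switch malfunctions, Rotor brake malfunctions, Secondary yaw brake is down}; {#1 contactor stuck, Brake caliper is down, Redundant encoder faulted}; {B safety PLC trips}.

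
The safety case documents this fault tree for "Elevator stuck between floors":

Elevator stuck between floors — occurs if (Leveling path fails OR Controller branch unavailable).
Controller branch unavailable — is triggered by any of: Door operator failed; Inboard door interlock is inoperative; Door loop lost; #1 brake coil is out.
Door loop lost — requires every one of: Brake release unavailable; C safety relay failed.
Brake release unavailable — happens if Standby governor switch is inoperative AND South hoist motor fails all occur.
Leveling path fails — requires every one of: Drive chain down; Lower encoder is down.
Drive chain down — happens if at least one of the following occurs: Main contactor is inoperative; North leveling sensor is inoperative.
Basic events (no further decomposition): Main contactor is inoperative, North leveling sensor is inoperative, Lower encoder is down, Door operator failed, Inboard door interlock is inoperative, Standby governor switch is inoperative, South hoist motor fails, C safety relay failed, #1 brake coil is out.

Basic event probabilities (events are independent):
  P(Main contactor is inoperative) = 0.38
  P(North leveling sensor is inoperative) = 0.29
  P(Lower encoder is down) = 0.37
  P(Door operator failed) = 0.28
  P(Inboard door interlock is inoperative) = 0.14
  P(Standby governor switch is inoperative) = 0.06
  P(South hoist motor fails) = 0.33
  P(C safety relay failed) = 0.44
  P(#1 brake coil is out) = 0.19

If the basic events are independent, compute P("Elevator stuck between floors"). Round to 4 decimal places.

P(Drive chain down) [OR] = 1 − (1−0.38) × (1−0.29) = 0.559800
P(Leveling path fails) [AND] = 0.559800 × 0.37 = 0.207126
P(Brake release unavailable) [AND] = 0.06 × 0.33 = 0.019800
P(Door loop lost) [AND] = 0.019800 × 0.44 = 0.008712
P(Controller branch unavailable) [OR] = 1 − (1−0.28) × (1−0.14) × (1−0.008712) × (1−0.19) = 0.502818
P(Elevator stuck between floors) [OR] = 1 − (1−0.207126) × (1−0.502818) = 0.605797
Rounded to 4 decimal places: P(Elevator stuck between floors) ≈ 0.6058.

0.6058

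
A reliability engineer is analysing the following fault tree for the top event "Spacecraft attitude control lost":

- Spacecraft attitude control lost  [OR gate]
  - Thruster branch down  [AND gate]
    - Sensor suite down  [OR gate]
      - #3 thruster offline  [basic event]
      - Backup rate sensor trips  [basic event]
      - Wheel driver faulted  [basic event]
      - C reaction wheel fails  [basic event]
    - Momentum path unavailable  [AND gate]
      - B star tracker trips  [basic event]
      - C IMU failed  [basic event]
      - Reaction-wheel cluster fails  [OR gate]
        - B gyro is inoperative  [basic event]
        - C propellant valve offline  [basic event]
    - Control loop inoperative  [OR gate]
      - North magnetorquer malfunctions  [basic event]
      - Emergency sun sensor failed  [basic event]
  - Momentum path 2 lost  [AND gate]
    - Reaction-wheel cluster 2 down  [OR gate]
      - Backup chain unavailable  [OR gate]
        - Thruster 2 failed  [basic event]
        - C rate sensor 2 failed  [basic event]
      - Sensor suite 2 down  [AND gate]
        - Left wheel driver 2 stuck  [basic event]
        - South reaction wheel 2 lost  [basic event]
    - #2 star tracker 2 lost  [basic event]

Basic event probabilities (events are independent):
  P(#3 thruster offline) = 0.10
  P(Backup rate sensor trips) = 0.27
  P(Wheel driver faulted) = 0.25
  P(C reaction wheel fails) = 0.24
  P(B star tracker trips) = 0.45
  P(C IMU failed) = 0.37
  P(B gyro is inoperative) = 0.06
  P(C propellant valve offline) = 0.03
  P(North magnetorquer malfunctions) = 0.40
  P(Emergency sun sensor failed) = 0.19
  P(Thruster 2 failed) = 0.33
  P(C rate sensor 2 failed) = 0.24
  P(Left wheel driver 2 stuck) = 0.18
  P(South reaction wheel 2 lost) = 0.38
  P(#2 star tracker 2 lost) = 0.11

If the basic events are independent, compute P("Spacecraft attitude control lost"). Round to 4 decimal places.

0.0623

P(Sensor suite down) [OR] = 1 − (1−0.10) × (1−0.27) × (1−0.25) × (1−0.24) = 0.625510
P(Reaction-wheel cluster fails) [OR] = 1 − (1−0.06) × (1−0.03) = 0.088200
P(Momentum path unavailable) [AND] = 0.45 × 0.37 × 0.088200 = 0.014685
P(Control loop inoperative) [OR] = 1 − (1−0.40) × (1−0.19) = 0.514000
P(Thruster branch down) [AND] = 0.625510 × 0.014685 × 0.514000 = 0.004721
P(Backup chain unavailable) [OR] = 1 − (1−0.33) × (1−0.24) = 0.490800
P(Sensor suite 2 down) [AND] = 0.18 × 0.38 = 0.068400
P(Reaction-wheel cluster 2 down) [OR] = 1 − (1−0.490800) × (1−0.068400) = 0.525629
P(Momentum path 2 lost) [AND] = 0.525629 × 0.11 = 0.057819
P(Spacecraft attitude control lost) [OR] = 1 − (1−0.004721) × (1−0.057819) = 0.062267
Rounded to 4 decimal places: P(Spacecraft attitude control lost) ≈ 0.0623.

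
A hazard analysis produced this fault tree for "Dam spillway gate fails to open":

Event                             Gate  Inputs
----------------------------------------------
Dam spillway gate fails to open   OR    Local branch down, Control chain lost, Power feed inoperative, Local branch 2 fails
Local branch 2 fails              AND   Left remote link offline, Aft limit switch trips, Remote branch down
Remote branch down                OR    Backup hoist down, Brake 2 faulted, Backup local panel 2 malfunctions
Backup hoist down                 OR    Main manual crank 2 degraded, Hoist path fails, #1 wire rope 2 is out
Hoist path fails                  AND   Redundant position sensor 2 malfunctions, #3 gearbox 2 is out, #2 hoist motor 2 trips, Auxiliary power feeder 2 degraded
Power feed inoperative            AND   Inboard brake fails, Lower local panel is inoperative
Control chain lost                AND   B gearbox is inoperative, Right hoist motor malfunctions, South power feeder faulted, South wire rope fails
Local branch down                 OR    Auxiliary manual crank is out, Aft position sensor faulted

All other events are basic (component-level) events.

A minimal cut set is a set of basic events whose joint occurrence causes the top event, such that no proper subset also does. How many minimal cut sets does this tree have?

9

Local branch down [OR]: union of children's cut sets → 2 cut set(s).
Control chain lost [AND]: one cut set from each child combined → 1 × 1 × 1 × 1 = 1 cut set(s).
Power feed inoperative [AND]: one cut set from each child combined → 1 × 1 = 1 cut set(s).
Hoist path fails [AND]: one cut set from each child combined → 1 × 1 × 1 × 1 = 1 cut set(s).
Backup hoist down [OR]: union of children's cut sets → 3 cut set(s).
Remote branch down [OR]: union of children's cut sets → 5 cut set(s).
Local branch 2 fails [AND]: one cut set from each child combined → 1 × 1 × 5 = 5 cut set(s).
Dam spillway gate fails to open [OR]: union of children's cut sets → 9 cut set(s).
Minimal cut sets: {Auxiliary manual crank is out}; {Aft position sensor faulted}; {B gearbox is inoperative, Right hoist motor malfunctions, South power feeder faulted, South wire rope fails}; {Inboard brake fails, Lower local panel is inoperative}; {Aft limit switch trips, Left remote link offline, Main manual crank 2 degraded}; {#2 hoist motor 2 trips, #3 gearbox 2 is out, Aft limit switch trips, Auxiliary power feeder 2 degraded, Left remote link offline, Redundant position sensor 2 malfunctions}; {#1 wire rope 2 is out, Aft limit switch trips, Left remote link offline}; {Aft limit switch trips, Brake 2 faulted, Left remote link offline}; {Aft limit switch trips, Backup local panel 2 malfunctions, Left remote link offline}.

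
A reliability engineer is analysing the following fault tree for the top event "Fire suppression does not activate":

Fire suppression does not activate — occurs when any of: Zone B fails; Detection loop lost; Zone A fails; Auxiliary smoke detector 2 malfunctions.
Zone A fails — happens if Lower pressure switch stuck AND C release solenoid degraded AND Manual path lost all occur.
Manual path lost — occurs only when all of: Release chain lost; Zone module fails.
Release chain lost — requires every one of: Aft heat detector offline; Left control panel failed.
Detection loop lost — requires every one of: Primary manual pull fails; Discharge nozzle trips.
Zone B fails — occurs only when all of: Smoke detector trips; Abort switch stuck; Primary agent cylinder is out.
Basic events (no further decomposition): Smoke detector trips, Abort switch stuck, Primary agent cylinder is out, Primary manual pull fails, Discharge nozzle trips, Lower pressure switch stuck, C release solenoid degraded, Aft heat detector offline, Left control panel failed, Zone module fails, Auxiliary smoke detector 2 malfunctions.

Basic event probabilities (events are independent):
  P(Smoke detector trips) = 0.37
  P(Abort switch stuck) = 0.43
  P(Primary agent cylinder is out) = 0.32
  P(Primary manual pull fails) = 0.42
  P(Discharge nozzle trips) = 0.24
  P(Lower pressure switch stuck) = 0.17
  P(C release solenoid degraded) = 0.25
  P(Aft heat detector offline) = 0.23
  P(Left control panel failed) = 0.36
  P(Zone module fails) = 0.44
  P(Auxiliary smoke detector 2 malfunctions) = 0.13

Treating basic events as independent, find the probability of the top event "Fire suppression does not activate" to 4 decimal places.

P(Zone B fails) [AND] = 0.37 × 0.43 × 0.32 = 0.050912
P(Detection loop lost) [AND] = 0.42 × 0.24 = 0.100800
P(Release chain lost) [AND] = 0.23 × 0.36 = 0.082800
P(Manual path lost) [AND] = 0.082800 × 0.44 = 0.036432
P(Zone A fails) [AND] = 0.17 × 0.25 × 0.036432 = 0.001548
P(Fire suppression does not activate) [OR] = 1 − (1−0.050912) × (1−0.100800) × (1−0.001548) × (1−0.13) = 0.258674
Rounded to 4 decimal places: P(Fire suppression does not activate) ≈ 0.2587.

0.2587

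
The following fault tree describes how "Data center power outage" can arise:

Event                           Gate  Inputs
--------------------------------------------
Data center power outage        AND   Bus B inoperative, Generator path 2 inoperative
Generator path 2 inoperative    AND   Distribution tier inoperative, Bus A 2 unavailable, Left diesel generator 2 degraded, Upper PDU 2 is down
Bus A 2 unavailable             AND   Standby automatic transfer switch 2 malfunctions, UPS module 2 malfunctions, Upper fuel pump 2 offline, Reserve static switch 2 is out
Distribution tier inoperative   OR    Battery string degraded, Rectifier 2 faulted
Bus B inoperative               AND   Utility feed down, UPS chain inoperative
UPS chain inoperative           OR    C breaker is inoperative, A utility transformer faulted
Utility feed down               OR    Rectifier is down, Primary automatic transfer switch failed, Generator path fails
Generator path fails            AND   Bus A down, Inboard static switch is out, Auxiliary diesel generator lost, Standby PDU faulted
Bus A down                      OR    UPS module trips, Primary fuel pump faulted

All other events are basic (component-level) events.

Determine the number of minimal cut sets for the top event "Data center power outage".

16

Bus A down [OR]: union of children's cut sets → 2 cut set(s).
Generator path fails [AND]: one cut set from each child combined → 2 × 1 × 1 × 1 = 2 cut set(s).
Utility feed down [OR]: union of children's cut sets → 4 cut set(s).
UPS chain inoperative [OR]: union of children's cut sets → 2 cut set(s).
Bus B inoperative [AND]: one cut set from each child combined → 4 × 2 = 8 cut set(s).
Distribution tier inoperative [OR]: union of children's cut sets → 2 cut set(s).
Bus A 2 unavailable [AND]: one cut set from each child combined → 1 × 1 × 1 × 1 = 1 cut set(s).
Generator path 2 inoperative [AND]: one cut set from each child combined → 2 × 1 × 1 × 1 = 2 cut set(s).
Data center power outage [AND]: one cut set from each child combined → 8 × 2 = 16 cut set(s).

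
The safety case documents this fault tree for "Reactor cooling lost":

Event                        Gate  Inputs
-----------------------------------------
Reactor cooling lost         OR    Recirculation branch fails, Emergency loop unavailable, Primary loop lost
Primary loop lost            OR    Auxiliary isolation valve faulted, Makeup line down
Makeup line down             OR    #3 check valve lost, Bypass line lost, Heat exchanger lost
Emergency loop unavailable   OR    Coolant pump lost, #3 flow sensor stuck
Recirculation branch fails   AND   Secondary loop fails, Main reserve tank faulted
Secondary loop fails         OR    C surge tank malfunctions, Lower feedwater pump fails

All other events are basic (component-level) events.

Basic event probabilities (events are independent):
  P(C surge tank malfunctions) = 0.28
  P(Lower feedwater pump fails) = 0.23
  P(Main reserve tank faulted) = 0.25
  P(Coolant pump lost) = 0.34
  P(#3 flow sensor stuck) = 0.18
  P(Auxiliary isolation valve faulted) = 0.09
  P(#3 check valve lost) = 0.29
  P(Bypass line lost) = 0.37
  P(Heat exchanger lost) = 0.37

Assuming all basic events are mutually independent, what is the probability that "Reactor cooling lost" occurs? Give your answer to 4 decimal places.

P(Secondary loop fails) [OR] = 1 − (1−0.28) × (1−0.23) = 0.445600
P(Recirculation branch fails) [AND] = 0.445600 × 0.25 = 0.111400
P(Emergency loop unavailable) [OR] = 1 − (1−0.34) × (1−0.18) = 0.458800
P(Makeup line down) [OR] = 1 − (1−0.29) × (1−0.37) × (1−0.37) = 0.718201
P(Primary loop lost) [OR] = 1 − (1−0.09) × (1−0.718201) = 0.743563
P(Reactor cooling lost) [OR] = 1 − (1−0.111400) × (1−0.458800) × (1−0.743563) = 0.876677
Rounded to 4 decimal places: P(Reactor cooling lost) ≈ 0.8767.

0.8767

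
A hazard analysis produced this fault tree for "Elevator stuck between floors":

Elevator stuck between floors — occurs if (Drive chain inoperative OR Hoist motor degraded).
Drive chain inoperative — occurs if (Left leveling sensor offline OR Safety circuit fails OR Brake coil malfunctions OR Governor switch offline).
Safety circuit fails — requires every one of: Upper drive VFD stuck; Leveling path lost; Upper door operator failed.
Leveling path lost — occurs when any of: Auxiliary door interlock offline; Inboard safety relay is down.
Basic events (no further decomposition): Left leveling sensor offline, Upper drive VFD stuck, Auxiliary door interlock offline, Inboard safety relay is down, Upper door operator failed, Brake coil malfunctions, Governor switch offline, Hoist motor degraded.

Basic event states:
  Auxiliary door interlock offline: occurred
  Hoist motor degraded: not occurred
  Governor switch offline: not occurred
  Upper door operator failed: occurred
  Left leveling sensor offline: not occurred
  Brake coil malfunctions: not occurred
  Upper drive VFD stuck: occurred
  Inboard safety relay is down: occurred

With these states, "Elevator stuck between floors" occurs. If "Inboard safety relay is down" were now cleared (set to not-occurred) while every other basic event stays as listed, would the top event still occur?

Yes

Counterfactual: set "Inboard safety relay is down" to not occurred.
Leveling path lost [OR]: Auxiliary door interlock offline=occurs, Inboard safety relay is down=not → at least one input occurs → occurs.
Safety circuit fails [AND]: Upper drive VFD stuck=occurs, Leveling path lost=occurs, Upper door operator failed=occurs → all inputs occur → occurs.
Drive chain inoperative [OR]: Left leveling sensor offline=not, Safety circuit fails=occurs, Brake coil malfunctions=not, Governor switch offline=not → at least one input occurs → occurs.
Elevator stuck between floors [OR]: Drive chain inoperative=occurs, Hoist motor degraded=not → at least one input occurs → occurs.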